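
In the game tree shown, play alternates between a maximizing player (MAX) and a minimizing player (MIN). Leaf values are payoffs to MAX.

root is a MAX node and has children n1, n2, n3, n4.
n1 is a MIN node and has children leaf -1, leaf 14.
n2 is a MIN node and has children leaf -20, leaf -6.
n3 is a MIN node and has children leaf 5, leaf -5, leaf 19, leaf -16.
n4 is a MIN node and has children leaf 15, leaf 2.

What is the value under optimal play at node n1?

n1 (MIN): min(-1, 14) = -1

-1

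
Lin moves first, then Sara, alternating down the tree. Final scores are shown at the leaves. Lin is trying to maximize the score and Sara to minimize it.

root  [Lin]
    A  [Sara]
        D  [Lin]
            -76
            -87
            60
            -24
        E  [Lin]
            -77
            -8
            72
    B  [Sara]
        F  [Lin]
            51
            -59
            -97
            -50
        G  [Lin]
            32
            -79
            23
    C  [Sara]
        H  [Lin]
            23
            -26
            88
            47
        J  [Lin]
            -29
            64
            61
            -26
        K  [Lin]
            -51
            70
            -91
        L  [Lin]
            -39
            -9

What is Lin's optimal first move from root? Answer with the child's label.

D (Lin): max(-76, -87, 60, -24) = 60
E (Lin): max(-77, -8, 72) = 72
A (Sara): min(60, 72) = 60
F (Lin): max(51, -59, -97, -50) = 51
G (Lin): max(32, -79, 23) = 32
B (Sara): min(51, 32) = 32
H (Lin): max(23, -26, 88, 47) = 88
J (Lin): max(-29, 64, 61, -26) = 64
K (Lin): max(-51, 70, -91) = 70
L (Lin): max(-39, -9) = -9
C (Sara): min(88, 64, 70, -9) = -9
root (Lin): max(60, 32, -9) = 60
Lin at root wants the highest of {A=60, B=32, C=-9}, so chooses A.

A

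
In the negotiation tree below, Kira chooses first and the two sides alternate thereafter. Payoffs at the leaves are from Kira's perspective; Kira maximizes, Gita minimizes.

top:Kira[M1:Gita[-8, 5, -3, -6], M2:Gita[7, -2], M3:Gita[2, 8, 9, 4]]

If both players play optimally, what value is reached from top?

2

M1 (Gita): min(-8, 5, -3, -6) = -8
M2 (Gita): min(7, -2) = -2
M3 (Gita): min(2, 8, 9, 4) = 2
top (Kira): max(-8, -2, 2) = 2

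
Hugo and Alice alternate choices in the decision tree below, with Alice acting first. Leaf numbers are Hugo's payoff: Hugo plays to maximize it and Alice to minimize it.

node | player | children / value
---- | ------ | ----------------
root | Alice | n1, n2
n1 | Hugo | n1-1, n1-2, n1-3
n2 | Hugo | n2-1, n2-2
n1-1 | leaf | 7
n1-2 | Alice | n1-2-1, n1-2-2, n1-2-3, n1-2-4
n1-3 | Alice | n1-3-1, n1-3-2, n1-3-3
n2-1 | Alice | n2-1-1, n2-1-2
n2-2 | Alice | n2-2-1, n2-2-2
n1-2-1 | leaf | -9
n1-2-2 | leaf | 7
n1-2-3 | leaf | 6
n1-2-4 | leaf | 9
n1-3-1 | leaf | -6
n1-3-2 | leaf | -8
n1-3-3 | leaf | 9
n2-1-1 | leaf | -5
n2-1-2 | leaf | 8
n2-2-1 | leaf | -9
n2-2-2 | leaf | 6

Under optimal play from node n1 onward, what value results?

7

n1-2 (Alice): min(-9, 7, 6, 9) = -9
n1-3 (Alice): min(-6, -8, 9) = -8
n1 (Hugo): max(7, -9, -8) = 7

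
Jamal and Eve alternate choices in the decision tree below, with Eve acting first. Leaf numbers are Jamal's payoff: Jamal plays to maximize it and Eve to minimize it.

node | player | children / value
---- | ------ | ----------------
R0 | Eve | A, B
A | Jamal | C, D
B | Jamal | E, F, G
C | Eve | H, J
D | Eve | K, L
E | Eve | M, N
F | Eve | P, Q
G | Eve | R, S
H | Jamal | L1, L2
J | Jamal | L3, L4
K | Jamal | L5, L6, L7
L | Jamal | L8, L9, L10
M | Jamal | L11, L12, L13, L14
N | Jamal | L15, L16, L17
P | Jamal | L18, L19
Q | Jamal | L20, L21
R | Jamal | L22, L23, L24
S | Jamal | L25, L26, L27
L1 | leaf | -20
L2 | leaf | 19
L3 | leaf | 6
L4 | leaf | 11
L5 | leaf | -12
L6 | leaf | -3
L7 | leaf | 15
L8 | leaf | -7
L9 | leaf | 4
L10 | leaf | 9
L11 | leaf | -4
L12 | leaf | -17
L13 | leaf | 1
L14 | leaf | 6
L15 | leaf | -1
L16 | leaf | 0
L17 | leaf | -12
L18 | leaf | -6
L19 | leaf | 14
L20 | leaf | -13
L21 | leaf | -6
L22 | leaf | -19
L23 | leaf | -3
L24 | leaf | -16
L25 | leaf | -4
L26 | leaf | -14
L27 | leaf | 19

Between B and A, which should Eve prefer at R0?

B

M (Jamal): max(-4, -17, 1, 6) = 6
N (Jamal): max(-1, 0, -12) = 0
E (Eve): min(6, 0) = 0
P (Jamal): max(-6, 14) = 14
Q (Jamal): max(-13, -6) = -6
F (Eve): min(14, -6) = -6
R (Jamal): max(-19, -3, -16) = -3
S (Jamal): max(-4, -14, 19) = 19
G (Eve): min(-3, 19) = -3
B (Jamal): max(0, -6, -3) = 0
H (Jamal): max(-20, 19) = 19
J (Jamal): max(6, 11) = 11
C (Eve): min(19, 11) = 11
K (Jamal): max(-12, -3, 15) = 15
L (Jamal): max(-7, 4, 9) = 9
D (Eve): min(15, 9) = 9
A (Jamal): max(11, 9) = 11
Eve prefers the lower value; B=0, A=11. B is better since 0 < 11.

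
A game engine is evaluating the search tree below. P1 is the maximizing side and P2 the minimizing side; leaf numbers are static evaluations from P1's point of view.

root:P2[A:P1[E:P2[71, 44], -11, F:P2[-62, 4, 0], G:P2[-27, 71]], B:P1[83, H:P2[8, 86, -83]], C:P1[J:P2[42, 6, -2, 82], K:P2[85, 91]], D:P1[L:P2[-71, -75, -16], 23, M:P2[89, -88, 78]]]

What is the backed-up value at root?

23

E (P2): min(71, 44) = 44
F (P2): min(-62, 4, 0) = -62
G (P2): min(-27, 71) = -27
A (P1): max(44, -11, -62, -27) = 44
H (P2): min(8, 86, -83) = -83
B (P1): max(83, -83) = 83
J (P2): min(42, 6, -2, 82) = -2
K (P2): min(85, 91) = 85
C (P1): max(-2, 85) = 85
L (P2): min(-71, -75, -16) = -75
M (P2): min(89, -88, 78) = -88
D (P1): max(-75, 23, -88) = 23
root (P2): min(44, 83, 85, 23) = 23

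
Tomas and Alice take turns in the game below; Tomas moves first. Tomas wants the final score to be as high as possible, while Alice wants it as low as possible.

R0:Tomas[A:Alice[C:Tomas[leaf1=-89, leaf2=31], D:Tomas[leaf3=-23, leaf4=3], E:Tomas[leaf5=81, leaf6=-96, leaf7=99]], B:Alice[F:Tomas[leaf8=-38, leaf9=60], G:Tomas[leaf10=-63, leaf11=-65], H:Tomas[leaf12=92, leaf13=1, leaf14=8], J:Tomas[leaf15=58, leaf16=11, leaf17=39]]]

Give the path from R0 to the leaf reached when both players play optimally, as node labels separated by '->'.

C (Tomas): max(-89, 31) = 31
D (Tomas): max(-23, 3) = 3
E (Tomas): max(81, -96, 99) = 99
A (Alice): min(31, 3, 99) = 3
F (Tomas): max(-38, 60) = 60
G (Tomas): max(-63, -65) = -63
H (Tomas): max(92, 1, 8) = 92
J (Tomas): max(58, 11, 39) = 58
B (Alice): min(60, -63, 92, 58) = -63
R0 (Tomas): max(3, -63) = 3
At R0, Tomas picks A (highest: 3).
At A, Alice picks D (lowest: 3).
At D, Tomas picks leaf4 (highest: 3).
Terminal value 3.

R0 -> A -> D -> leaf4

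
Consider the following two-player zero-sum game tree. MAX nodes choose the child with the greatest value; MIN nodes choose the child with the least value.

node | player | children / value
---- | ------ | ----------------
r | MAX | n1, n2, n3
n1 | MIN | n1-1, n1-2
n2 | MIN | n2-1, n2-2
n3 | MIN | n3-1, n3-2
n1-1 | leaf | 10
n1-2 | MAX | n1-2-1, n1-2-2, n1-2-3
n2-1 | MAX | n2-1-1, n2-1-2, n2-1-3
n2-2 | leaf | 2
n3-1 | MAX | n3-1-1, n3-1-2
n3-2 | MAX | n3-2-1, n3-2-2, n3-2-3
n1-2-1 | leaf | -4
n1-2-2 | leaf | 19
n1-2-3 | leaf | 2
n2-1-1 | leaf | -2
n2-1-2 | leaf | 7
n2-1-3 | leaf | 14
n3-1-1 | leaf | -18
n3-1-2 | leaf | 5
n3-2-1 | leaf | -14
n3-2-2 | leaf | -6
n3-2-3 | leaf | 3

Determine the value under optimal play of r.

n1-2 (MAX): max(-4, 19, 2) = 19
n1 (MIN): min(10, 19) = 10
n2-1 (MAX): max(-2, 7, 14) = 14
n2 (MIN): min(14, 2) = 2
n3-1 (MAX): max(-18, 5) = 5
n3-2 (MAX): max(-14, -6, 3) = 3
n3 (MIN): min(5, 3) = 3
r (MAX): max(10, 2, 3) = 10

10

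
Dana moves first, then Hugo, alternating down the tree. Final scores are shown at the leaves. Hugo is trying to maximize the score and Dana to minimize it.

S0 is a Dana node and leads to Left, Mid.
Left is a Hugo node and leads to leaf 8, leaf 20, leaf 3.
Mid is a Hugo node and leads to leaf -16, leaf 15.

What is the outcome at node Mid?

Mid (Hugo): max(-16, 15) = 15

15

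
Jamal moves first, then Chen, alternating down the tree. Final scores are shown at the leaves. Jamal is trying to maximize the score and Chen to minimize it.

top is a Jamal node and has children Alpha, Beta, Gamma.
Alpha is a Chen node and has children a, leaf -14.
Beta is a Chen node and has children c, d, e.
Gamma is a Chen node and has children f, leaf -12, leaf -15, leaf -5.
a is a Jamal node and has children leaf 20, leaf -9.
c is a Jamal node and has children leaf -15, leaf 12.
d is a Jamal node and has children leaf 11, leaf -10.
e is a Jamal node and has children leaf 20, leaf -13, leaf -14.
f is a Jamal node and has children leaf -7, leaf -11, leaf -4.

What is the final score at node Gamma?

f (Jamal): max(-7, -11, -4) = -4
Gamma (Chen): min(-4, -12, -15, -5) = -15

-15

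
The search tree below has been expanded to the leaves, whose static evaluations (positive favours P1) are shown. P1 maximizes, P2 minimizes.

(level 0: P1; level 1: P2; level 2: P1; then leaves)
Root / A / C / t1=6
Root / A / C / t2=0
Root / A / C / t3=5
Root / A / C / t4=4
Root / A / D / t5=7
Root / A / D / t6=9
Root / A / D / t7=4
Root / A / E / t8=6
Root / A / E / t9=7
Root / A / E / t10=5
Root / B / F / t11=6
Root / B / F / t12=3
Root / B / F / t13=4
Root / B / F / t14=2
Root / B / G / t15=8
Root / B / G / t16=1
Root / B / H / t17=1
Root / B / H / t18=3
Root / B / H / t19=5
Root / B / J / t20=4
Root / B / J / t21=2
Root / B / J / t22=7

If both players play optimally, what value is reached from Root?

6

C (P1): max(6, 0, 5, 4) = 6
D (P1): max(7, 9, 4) = 9
E (P1): max(6, 7, 5) = 7
A (P2): min(6, 9, 7) = 6
F (P1): max(6, 3, 4, 2) = 6
G (P1): max(8, 1) = 8
H (P1): max(1, 3, 5) = 5
J (P1): max(4, 2, 7) = 7
B (P2): min(6, 8, 5, 7) = 5
Root (P1): max(6, 5) = 6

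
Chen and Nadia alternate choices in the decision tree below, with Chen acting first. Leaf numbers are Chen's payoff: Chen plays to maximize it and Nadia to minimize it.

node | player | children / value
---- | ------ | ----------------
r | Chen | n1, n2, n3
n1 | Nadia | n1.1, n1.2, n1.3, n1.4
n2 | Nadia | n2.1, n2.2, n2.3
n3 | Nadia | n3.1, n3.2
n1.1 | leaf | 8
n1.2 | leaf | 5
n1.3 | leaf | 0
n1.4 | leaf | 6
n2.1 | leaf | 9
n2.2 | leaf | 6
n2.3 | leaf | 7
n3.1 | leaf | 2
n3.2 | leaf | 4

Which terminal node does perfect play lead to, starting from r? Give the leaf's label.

n1 (Nadia): min(8, 5, 0, 6) = 0
n2 (Nadia): min(9, 6, 7) = 6
n3 (Nadia): min(2, 4) = 2
r (Chen): max(0, 6, 2) = 6
At r, Chen picks n2 (highest: 6).
At n2, Nadia picks n2.2 (lowest: 6).
Terminal value 6.

n2.2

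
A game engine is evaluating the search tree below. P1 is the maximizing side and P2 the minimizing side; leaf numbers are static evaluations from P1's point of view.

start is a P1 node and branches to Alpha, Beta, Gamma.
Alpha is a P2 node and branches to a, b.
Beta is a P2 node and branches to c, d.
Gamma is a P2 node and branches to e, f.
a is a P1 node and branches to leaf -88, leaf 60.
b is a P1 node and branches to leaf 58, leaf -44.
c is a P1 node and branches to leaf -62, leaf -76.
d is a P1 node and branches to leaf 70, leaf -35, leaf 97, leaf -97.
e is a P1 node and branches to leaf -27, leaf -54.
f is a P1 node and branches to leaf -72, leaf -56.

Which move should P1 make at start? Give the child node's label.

Alpha

a (P1): max(-88, 60) = 60
b (P1): max(58, -44) = 58
Alpha (P2): min(60, 58) = 58
c (P1): max(-62, -76) = -62
d (P1): max(70, -35, 97, -97) = 97
Beta (P2): min(-62, 97) = -62
e (P1): max(-27, -54) = -27
f (P1): max(-72, -56) = -56
Gamma (P2): min(-27, -56) = -56
start (P1): max(58, -62, -56) = 58
P1 at start wants the highest of {Alpha=58, Beta=-62, Gamma=-56}, so chooses Alpha.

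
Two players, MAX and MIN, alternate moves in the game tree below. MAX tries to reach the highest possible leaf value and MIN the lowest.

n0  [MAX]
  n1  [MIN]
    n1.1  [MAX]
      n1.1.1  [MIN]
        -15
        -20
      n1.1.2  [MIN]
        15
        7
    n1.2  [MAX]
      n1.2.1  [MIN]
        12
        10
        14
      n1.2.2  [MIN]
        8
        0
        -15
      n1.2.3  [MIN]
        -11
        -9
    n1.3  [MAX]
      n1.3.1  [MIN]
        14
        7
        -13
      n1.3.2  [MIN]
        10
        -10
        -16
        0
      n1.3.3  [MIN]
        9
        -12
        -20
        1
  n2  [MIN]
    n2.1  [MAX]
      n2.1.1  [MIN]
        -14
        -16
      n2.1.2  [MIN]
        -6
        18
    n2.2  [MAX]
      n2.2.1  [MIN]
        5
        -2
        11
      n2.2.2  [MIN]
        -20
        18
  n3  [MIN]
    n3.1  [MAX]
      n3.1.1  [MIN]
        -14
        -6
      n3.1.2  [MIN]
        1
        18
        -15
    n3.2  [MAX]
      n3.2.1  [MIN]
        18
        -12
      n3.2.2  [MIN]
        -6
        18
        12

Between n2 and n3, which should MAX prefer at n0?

n2.1.1 (MIN): min(-14, -16) = -16
n2.1.2 (MIN): min(-6, 18) = -6
n2.1 (MAX): max(-16, -6) = -6
n2.2.1 (MIN): min(5, -2, 11) = -2
n2.2.2 (MIN): min(-20, 18) = -20
n2.2 (MAX): max(-2, -20) = -2
n2 (MIN): min(-6, -2) = -6
n3.1.1 (MIN): min(-14, -6) = -14
n3.1.2 (MIN): min(1, 18, -15) = -15
n3.1 (MAX): max(-14, -15) = -14
n3.2.1 (MIN): min(18, -12) = -12
n3.2.2 (MIN): min(-6, 18, 12) = -6
n3.2 (MAX): max(-12, -6) = -6
n3 (MIN): min(-14, -6) = -14
MAX prefers the higher value; n2=-6, n3=-14. n2 is better since -6 > -14.

n2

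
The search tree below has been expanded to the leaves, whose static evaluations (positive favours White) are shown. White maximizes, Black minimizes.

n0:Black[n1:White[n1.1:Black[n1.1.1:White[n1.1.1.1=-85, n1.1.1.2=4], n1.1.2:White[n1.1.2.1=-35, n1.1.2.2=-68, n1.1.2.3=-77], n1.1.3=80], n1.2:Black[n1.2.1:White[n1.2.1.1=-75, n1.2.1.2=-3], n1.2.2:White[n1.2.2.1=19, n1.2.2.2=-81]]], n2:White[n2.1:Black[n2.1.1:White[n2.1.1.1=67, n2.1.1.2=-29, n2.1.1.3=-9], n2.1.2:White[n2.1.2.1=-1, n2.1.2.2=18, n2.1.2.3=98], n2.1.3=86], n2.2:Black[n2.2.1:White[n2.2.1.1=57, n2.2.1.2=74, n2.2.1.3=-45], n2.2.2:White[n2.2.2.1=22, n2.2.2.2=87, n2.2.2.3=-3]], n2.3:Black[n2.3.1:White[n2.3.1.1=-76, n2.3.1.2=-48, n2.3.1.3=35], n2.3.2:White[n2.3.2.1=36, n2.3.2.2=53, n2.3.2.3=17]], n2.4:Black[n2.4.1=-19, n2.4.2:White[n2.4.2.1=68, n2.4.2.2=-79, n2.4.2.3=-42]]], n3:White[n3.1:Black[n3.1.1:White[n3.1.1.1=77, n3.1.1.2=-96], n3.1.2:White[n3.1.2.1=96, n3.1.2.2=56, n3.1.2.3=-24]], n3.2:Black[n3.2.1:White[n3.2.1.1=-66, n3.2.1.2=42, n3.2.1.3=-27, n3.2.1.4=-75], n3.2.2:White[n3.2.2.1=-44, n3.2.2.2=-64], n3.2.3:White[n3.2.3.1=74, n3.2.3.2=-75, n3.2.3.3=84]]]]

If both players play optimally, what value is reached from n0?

-3

n1.1.1 (White): max(-85, 4) = 4
n1.1.2 (White): max(-35, -68, -77) = -35
n1.1 (Black): min(4, -35, 80) = -35
n1.2.1 (White): max(-75, -3) = -3
n1.2.2 (White): max(19, -81) = 19
n1.2 (Black): min(-3, 19) = -3
n1 (White): max(-35, -3) = -3
n2.1.1 (White): max(67, -29, -9) = 67
n2.1.2 (White): max(-1, 18, 98) = 98
n2.1 (Black): min(67, 98, 86) = 67
n2.2.1 (White): max(57, 74, -45) = 74
n2.2.2 (White): max(22, 87, -3) = 87
n2.2 (Black): min(74, 87) = 74
n2.3.1 (White): max(-76, -48, 35) = 35
n2.3.2 (White): max(36, 53, 17) = 53
n2.3 (Black): min(35, 53) = 35
n2.4.2 (White): max(68, -79, -42) = 68
n2.4 (Black): min(-19, 68) = -19
n2 (White): max(67, 74, 35, -19) = 74
n3.1.1 (White): max(77, -96) = 77
n3.1.2 (White): max(96, 56, -24) = 96
n3.1 (Black): min(77, 96) = 77
n3.2.1 (White): max(-66, 42, -27, -75) = 42
n3.2.2 (White): max(-44, -64) = -44
n3.2.3 (White): max(74, -75, 84) = 84
n3.2 (Black): min(42, -44, 84) = -44
n3 (White): max(77, -44) = 77
n0 (Black): min(-3, 74, 77) = -3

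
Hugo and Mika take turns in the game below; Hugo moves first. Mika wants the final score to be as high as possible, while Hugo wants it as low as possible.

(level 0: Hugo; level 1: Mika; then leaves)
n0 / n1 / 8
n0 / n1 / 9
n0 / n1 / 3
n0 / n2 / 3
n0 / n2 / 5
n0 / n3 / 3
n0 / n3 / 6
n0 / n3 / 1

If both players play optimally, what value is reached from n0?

5

n1 (Mika): max(8, 9, 3) = 9
n2 (Mika): max(3, 5) = 5
n3 (Mika): max(3, 6, 1) = 6
n0 (Hugo): min(9, 5, 6) = 5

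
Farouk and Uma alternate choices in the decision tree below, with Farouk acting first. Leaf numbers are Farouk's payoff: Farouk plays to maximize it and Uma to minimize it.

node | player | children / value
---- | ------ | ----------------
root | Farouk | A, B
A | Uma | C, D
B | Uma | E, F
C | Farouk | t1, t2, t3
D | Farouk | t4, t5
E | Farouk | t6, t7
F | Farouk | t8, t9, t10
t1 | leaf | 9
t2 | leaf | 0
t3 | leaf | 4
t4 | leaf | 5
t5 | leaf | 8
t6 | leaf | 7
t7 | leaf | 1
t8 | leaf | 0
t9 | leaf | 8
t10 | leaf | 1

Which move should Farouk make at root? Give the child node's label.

C (Farouk): max(9, 0, 4) = 9
D (Farouk): max(5, 8) = 8
A (Uma): min(9, 8) = 8
E (Farouk): max(7, 1) = 7
F (Farouk): max(0, 8, 1) = 8
B (Uma): min(7, 8) = 7
root (Farouk): max(8, 7) = 8
Farouk at root wants the highest of {A=8, B=7}, so chooses A.

A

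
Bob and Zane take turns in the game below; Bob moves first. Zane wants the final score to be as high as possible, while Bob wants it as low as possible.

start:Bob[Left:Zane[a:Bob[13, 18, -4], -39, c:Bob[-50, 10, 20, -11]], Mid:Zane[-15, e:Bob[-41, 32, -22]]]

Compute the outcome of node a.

a (Bob): min(13, 18, -4) = -4

-4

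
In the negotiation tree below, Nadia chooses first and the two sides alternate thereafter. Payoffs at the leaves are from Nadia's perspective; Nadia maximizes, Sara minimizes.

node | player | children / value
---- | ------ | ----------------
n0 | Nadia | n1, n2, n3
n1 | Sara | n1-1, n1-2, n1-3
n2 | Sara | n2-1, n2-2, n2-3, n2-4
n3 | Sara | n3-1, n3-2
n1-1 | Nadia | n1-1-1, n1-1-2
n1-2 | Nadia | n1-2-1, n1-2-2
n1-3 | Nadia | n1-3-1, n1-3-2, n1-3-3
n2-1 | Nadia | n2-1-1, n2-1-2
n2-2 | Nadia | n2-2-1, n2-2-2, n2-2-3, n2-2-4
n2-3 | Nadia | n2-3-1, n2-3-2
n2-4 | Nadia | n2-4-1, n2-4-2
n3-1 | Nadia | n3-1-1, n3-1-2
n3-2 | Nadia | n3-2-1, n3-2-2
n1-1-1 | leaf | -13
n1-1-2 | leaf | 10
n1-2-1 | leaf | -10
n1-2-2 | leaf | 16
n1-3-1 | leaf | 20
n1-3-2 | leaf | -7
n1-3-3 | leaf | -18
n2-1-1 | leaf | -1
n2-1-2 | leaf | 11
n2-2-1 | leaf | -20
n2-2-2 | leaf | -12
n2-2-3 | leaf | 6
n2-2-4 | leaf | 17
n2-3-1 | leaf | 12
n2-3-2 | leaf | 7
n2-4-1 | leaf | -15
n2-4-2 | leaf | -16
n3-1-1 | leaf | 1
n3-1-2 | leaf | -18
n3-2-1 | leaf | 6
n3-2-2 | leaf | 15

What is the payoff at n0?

n1-1 (Nadia): max(-13, 10) = 10
n1-2 (Nadia): max(-10, 16) = 16
n1-3 (Nadia): max(20, -7, -18) = 20
n1 (Sara): min(10, 16, 20) = 10
n2-1 (Nadia): max(-1, 11) = 11
n2-2 (Nadia): max(-20, -12, 6, 17) = 17
n2-3 (Nadia): max(12, 7) = 12
n2-4 (Nadia): max(-15, -16) = -15
n2 (Sara): min(11, 17, 12, -15) = -15
n3-1 (Nadia): max(1, -18) = 1
n3-2 (Nadia): max(6, 15) = 15
n3 (Sara): min(1, 15) = 1
n0 (Nadia): max(10, -15, 1) = 10

10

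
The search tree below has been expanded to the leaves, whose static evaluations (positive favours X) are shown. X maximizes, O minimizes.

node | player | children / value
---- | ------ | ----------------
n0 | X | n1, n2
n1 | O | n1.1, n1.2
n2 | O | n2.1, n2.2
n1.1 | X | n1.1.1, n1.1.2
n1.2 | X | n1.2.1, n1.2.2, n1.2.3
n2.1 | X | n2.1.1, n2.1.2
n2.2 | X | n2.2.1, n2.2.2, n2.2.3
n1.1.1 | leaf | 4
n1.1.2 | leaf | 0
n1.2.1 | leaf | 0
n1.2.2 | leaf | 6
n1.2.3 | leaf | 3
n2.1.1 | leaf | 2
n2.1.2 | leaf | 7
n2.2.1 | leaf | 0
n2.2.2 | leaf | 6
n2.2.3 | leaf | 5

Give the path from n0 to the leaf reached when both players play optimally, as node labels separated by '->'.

n0 -> n2 -> n2.2 -> n2.2.2

n1.1 (X): max(4, 0) = 4
n1.2 (X): max(0, 6, 3) = 6
n1 (O): min(4, 6) = 4
n2.1 (X): max(2, 7) = 7
n2.2 (X): max(0, 6, 5) = 6
n2 (O): min(7, 6) = 6
n0 (X): max(4, 6) = 6
At n0, X picks n2 (highest: 6).
At n2, O picks n2.2 (lowest: 6).
At n2.2, X picks n2.2.2 (highest: 6).
Terminal value 6.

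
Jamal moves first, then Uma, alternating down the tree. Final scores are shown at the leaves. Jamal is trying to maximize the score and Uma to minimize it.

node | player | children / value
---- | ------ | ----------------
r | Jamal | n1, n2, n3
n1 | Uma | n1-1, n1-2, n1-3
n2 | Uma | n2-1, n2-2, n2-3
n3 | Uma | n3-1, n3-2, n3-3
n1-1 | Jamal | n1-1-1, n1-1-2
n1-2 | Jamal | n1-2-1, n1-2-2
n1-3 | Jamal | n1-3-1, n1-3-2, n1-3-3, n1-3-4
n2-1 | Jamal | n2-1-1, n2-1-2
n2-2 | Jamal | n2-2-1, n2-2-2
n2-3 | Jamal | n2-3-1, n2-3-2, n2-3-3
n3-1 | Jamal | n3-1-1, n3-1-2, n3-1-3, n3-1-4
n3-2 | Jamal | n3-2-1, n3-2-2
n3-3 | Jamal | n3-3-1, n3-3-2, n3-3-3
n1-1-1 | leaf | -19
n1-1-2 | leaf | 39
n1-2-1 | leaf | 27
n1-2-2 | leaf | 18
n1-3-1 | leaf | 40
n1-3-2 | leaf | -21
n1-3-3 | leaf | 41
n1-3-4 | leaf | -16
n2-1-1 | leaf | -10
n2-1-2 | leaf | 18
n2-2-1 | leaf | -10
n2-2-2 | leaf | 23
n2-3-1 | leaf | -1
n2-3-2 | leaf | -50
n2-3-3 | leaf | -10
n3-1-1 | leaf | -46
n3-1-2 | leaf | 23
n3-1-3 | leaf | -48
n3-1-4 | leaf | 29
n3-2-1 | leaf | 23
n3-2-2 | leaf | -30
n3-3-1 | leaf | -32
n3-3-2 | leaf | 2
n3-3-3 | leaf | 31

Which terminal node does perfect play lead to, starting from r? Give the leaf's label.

n1-1 (Jamal): max(-19, 39) = 39
n1-2 (Jamal): max(27, 18) = 27
n1-3 (Jamal): max(40, -21, 41, -16) = 41
n1 (Uma): min(39, 27, 41) = 27
n2-1 (Jamal): max(-10, 18) = 18
n2-2 (Jamal): max(-10, 23) = 23
n2-3 (Jamal): max(-1, -50, -10) = -1
n2 (Uma): min(18, 23, -1) = -1
n3-1 (Jamal): max(-46, 23, -48, 29) = 29
n3-2 (Jamal): max(23, -30) = 23
n3-3 (Jamal): max(-32, 2, 31) = 31
n3 (Uma): min(29, 23, 31) = 23
r (Jamal): max(27, -1, 23) = 27
At r, Jamal picks n1 (highest: 27).
At n1, Uma picks n1-2 (lowest: 27).
At n1-2, Jamal picks n1-2-1 (highest: 27).
Terminal value 27.

n1-2-1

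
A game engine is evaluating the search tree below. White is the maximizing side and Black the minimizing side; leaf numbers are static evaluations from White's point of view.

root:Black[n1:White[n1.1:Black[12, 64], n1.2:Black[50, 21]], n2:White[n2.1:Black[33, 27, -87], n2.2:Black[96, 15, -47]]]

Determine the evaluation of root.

-47

n1.1 (Black): min(12, 64) = 12
n1.2 (Black): min(50, 21) = 21
n1 (White): max(12, 21) = 21
n2.1 (Black): min(33, 27, -87) = -87
n2.2 (Black): min(96, 15, -47) = -47
n2 (White): max(-87, -47) = -47
root (Black): min(21, -47) = -47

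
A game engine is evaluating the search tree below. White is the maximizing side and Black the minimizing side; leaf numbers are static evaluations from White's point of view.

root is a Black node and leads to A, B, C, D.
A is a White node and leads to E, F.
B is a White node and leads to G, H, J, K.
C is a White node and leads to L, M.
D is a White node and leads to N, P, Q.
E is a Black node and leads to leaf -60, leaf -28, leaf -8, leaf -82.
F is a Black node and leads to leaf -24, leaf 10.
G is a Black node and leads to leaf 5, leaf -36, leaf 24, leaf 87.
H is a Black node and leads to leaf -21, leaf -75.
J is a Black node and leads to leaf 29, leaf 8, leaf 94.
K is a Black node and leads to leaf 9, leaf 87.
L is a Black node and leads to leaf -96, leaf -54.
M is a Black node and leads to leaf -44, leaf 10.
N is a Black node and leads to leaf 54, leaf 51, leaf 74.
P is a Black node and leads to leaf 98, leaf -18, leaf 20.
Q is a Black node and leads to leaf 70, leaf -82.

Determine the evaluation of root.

E (Black): min(-60, -28, -8, -82) = -82
F (Black): min(-24, 10) = -24
A (White): max(-82, -24) = -24
G (Black): min(5, -36, 24, 87) = -36
H (Black): min(-21, -75) = -75
J (Black): min(29, 8, 94) = 8
K (Black): min(9, 87) = 9
B (White): max(-36, -75, 8, 9) = 9
L (Black): min(-96, -54) = -96
M (Black): min(-44, 10) = -44
C (White): max(-96, -44) = -44
N (Black): min(54, 51, 74) = 51
P (Black): min(98, -18, 20) = -18
Q (Black): min(70, -82) = -82
D (White): max(51, -18, -82) = 51
root (Black): min(-24, 9, -44, 51) = -44

-44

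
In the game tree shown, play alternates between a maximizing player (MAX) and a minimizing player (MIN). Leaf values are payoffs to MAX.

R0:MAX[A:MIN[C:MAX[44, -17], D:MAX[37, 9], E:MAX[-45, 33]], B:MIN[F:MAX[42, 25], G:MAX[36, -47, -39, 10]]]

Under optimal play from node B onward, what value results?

F (MAX): max(42, 25) = 42
G (MAX): max(36, -47, -39, 10) = 36
B (MIN): min(42, 36) = 36

36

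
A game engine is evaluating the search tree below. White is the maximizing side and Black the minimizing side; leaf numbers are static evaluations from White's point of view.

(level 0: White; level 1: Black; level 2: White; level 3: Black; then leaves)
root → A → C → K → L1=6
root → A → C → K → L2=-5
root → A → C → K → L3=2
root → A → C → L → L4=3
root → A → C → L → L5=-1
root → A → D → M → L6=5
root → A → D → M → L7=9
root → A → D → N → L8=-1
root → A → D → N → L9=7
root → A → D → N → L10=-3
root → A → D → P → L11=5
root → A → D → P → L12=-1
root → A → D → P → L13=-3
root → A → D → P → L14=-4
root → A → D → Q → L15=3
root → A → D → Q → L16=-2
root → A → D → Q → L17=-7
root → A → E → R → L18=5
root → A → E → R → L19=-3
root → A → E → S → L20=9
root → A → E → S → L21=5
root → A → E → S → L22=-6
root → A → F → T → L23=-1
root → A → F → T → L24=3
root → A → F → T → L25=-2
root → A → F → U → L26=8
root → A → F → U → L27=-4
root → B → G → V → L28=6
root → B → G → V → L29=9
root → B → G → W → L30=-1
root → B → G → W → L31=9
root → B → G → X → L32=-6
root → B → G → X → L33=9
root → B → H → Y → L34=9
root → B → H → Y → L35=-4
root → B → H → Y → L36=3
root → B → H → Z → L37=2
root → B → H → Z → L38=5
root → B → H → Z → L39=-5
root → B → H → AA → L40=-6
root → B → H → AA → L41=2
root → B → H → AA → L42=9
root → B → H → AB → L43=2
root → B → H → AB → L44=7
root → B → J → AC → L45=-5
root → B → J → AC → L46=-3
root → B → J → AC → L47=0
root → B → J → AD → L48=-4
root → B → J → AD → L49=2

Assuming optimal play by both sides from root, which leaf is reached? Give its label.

K (Black): min(6, -5, 2) = -5
L (Black): min(3, -1) = -1
C (White): max(-5, -1) = -1
M (Black): min(5, 9) = 5
N (Black): min(-1, 7, -3) = -3
P (Black): min(5, -1, -3, -4) = -4
Q (Black): min(3, -2, -7) = -7
D (White): max(5, -3, -4, -7) = 5
R (Black): min(5, -3) = -3
S (Black): min(9, 5, -6) = -6
E (White): max(-3, -6) = -3
T (Black): min(-1, 3, -2) = -2
U (Black): min(8, -4) = -4
F (White): max(-2, -4) = -2
A (Black): min(-1, 5, -3, -2) = -3
V (Black): min(6, 9) = 6
W (Black): min(-1, 9) = -1
X (Black): min(-6, 9) = -6
G (White): max(6, -1, -6) = 6
Y (Black): min(9, -4, 3) = -4
Z (Black): min(2, 5, -5) = -5
AA (Black): min(-6, 2, 9) = -6
AB (Black): min(2, 7) = 2
H (White): max(-4, -5, -6, 2) = 2
AC (Black): min(-5, -3, 0) = -5
AD (Black): min(-4, 2) = -4
J (White): max(-5, -4) = -4
B (Black): min(6, 2, -4) = -4
root (White): max(-3, -4) = -3
At root, White picks A (highest: -3).
At A, Black picks E (lowest: -3).
At E, White picks R (highest: -3).
At R, Black picks L19 (lowest: -3).
Terminal value -3.

L19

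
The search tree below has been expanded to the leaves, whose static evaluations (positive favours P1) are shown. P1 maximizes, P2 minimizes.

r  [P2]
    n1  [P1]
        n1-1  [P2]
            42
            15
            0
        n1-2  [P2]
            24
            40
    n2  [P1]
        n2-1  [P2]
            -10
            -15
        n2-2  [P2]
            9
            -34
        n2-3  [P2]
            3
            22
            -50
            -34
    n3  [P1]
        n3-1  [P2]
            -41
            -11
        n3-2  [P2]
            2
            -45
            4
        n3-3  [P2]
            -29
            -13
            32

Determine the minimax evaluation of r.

-29

n1-1 (P2): min(42, 15, 0) = 0
n1-2 (P2): min(24, 40) = 24
n1 (P1): max(0, 24) = 24
n2-1 (P2): min(-10, -15) = -15
n2-2 (P2): min(9, -34) = -34
n2-3 (P2): min(3, 22, -50, -34) = -50
n2 (P1): max(-15, -34, -50) = -15
n3-1 (P2): min(-41, -11) = -41
n3-2 (P2): min(2, -45, 4) = -45
n3-3 (P2): min(-29, -13, 32) = -29
n3 (P1): max(-41, -45, -29) = -29
r (P2): min(24, -15, -29) = -29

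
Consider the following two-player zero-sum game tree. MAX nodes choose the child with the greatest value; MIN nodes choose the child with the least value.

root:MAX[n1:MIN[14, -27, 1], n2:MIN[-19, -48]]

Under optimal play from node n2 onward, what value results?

-48

n2 (MIN): min(-19, -48) = -48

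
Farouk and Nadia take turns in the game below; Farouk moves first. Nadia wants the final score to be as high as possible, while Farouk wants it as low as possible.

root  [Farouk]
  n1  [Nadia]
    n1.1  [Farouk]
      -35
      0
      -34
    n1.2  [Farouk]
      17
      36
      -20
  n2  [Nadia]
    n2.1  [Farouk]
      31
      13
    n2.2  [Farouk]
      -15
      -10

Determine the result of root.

-20

n1.1 (Farouk): min(-35, 0, -34) = -35
n1.2 (Farouk): min(17, 36, -20) = -20
n1 (Nadia): max(-35, -20) = -20
n2.1 (Farouk): min(31, 13) = 13
n2.2 (Farouk): min(-15, -10) = -15
n2 (Nadia): max(13, -15) = 13
root (Farouk): min(-20, 13) = -20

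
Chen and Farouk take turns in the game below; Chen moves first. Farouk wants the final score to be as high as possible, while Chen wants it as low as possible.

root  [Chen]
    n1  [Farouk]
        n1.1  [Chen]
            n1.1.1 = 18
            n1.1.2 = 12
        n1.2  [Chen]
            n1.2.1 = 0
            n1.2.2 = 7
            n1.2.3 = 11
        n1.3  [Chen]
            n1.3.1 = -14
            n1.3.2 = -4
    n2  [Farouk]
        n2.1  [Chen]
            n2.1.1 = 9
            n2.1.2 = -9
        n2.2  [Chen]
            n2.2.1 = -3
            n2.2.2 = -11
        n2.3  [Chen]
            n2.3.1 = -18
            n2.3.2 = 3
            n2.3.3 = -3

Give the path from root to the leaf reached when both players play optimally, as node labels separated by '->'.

root -> n2 -> n2.1 -> n2.1.2

n1.1 (Chen): min(18, 12) = 12
n1.2 (Chen): min(0, 7, 11) = 0
n1.3 (Chen): min(-14, -4) = -14
n1 (Farouk): max(12, 0, -14) = 12
n2.1 (Chen): min(9, -9) = -9
n2.2 (Chen): min(-3, -11) = -11
n2.3 (Chen): min(-18, 3, -3) = -18
n2 (Farouk): max(-9, -11, -18) = -9
root (Chen): min(12, -9) = -9
At root, Chen picks n2 (lowest: -9).
At n2, Farouk picks n2.1 (highest: -9).
At n2.1, Chen picks n2.1.2 (lowest: -9).
Terminal value -9.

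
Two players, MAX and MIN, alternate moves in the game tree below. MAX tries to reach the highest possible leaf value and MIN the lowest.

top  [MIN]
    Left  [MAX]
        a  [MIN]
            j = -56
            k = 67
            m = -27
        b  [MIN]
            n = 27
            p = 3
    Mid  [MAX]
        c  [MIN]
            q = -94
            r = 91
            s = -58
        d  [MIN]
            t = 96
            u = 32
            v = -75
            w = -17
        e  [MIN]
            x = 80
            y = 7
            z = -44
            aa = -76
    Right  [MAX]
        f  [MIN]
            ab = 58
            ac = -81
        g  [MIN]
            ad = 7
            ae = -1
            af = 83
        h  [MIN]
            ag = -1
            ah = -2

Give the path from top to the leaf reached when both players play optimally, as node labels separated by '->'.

a (MIN): min(-56, 67, -27) = -56
b (MIN): min(27, 3) = 3
Left (MAX): max(-56, 3) = 3
c (MIN): min(-94, 91, -58) = -94
d (MIN): min(96, 32, -75, -17) = -75
e (MIN): min(80, 7, -44, -76) = -76
Mid (MAX): max(-94, -75, -76) = -75
f (MIN): min(58, -81) = -81
g (MIN): min(7, -1, 83) = -1
h (MIN): min(-1, -2) = -2
Right (MAX): max(-81, -1, -2) = -1
top (MIN): min(3, -75, -1) = -75
At top, MIN picks Mid (lowest: -75).
At Mid, MAX picks d (highest: -75).
At d, MIN picks v (lowest: -75).
Terminal value -75.

top -> Mid -> d -> v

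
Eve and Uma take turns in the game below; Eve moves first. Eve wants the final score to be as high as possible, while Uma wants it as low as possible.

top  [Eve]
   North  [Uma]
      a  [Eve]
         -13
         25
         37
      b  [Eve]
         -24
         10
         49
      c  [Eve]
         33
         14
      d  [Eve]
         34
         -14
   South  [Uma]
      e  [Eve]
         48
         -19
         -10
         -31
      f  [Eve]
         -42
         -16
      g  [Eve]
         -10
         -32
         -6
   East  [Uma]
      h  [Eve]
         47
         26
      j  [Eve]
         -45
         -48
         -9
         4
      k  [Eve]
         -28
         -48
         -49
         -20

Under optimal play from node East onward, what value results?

h (Eve): max(47, 26) = 47
j (Eve): max(-45, -48, -9, 4) = 4
k (Eve): max(-28, -48, -49, -20) = -20
East (Uma): min(47, 4, -20) = -20

-20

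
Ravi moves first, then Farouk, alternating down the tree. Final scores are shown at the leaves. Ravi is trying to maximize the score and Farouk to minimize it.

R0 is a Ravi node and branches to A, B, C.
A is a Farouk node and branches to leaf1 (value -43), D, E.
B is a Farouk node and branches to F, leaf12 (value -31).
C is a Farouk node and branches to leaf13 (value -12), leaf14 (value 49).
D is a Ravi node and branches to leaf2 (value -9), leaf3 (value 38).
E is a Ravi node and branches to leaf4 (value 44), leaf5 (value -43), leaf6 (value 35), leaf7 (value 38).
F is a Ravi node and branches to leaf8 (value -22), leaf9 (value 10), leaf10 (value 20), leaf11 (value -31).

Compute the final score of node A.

D (Ravi): max(-9, 38) = 38
E (Ravi): max(44, -43, 35, 38) = 44
A (Farouk): min(-43, 38, 44) = -43

-43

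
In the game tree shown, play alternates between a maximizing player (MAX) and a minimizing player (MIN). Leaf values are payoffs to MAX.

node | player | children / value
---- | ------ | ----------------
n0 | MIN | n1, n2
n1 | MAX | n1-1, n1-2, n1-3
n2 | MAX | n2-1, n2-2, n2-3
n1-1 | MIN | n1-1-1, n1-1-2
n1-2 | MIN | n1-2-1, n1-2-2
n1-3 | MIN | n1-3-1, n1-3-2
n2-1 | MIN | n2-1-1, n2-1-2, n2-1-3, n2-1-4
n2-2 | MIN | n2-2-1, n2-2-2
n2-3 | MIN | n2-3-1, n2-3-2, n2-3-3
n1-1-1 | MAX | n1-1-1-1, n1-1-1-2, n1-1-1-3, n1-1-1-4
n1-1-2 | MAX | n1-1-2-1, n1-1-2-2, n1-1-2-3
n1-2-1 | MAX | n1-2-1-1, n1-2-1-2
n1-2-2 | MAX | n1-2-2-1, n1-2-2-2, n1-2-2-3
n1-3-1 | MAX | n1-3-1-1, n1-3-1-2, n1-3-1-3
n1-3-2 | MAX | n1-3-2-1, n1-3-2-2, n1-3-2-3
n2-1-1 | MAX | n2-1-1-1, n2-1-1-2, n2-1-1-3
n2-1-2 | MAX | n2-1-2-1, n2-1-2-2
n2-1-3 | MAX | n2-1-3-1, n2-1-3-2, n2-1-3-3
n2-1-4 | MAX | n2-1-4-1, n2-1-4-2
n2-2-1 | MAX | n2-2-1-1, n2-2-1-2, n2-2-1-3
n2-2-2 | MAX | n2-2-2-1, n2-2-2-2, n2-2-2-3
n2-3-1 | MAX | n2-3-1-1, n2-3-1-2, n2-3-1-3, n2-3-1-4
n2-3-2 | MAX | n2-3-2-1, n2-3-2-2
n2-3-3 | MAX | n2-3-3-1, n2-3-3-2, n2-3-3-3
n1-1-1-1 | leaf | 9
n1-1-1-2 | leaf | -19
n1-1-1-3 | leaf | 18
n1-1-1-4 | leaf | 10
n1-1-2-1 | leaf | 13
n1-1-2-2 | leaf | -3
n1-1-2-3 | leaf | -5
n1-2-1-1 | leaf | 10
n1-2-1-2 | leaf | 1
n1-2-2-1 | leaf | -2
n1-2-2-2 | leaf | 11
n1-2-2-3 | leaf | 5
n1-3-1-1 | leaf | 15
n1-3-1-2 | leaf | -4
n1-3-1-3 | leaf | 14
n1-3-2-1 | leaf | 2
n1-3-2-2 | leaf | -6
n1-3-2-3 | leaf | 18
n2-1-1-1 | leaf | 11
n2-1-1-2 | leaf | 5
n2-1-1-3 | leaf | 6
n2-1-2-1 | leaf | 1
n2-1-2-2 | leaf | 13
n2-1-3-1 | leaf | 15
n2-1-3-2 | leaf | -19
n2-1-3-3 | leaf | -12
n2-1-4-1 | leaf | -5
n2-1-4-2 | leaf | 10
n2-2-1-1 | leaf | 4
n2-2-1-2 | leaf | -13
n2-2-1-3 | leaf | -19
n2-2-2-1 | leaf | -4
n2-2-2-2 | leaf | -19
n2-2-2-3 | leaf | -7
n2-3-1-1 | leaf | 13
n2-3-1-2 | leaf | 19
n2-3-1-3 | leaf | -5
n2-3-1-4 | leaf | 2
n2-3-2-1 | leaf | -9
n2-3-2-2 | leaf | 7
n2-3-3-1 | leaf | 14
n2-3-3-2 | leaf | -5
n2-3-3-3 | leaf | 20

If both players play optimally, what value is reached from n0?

10

n1-1-1 (MAX): max(9, -19, 18, 10) = 18
n1-1-2 (MAX): max(13, -3, -5) = 13
n1-1 (MIN): min(18, 13) = 13
n1-2-1 (MAX): max(10, 1) = 10
n1-2-2 (MAX): max(-2, 11, 5) = 11
n1-2 (MIN): min(10, 11) = 10
n1-3-1 (MAX): max(15, -4, 14) = 15
n1-3-2 (MAX): max(2, -6, 18) = 18
n1-3 (MIN): min(15, 18) = 15
n1 (MAX): max(13, 10, 15) = 15
n2-1-1 (MAX): max(11, 5, 6) = 11
n2-1-2 (MAX): max(1, 13) = 13
n2-1-3 (MAX): max(15, -19, -12) = 15
n2-1-4 (MAX): max(-5, 10) = 10
n2-1 (MIN): min(11, 13, 15, 10) = 10
n2-2-1 (MAX): max(4, -13, -19) = 4
n2-2-2 (MAX): max(-4, -19, -7) = -4
n2-2 (MIN): min(4, -4) = -4
n2-3-1 (MAX): max(13, 19, -5, 2) = 19
n2-3-2 (MAX): max(-9, 7) = 7
n2-3-3 (MAX): max(14, -5, 20) = 20
n2-3 (MIN): min(19, 7, 20) = 7
n2 (MAX): max(10, -4, 7) = 10
n0 (MIN): min(15, 10) = 10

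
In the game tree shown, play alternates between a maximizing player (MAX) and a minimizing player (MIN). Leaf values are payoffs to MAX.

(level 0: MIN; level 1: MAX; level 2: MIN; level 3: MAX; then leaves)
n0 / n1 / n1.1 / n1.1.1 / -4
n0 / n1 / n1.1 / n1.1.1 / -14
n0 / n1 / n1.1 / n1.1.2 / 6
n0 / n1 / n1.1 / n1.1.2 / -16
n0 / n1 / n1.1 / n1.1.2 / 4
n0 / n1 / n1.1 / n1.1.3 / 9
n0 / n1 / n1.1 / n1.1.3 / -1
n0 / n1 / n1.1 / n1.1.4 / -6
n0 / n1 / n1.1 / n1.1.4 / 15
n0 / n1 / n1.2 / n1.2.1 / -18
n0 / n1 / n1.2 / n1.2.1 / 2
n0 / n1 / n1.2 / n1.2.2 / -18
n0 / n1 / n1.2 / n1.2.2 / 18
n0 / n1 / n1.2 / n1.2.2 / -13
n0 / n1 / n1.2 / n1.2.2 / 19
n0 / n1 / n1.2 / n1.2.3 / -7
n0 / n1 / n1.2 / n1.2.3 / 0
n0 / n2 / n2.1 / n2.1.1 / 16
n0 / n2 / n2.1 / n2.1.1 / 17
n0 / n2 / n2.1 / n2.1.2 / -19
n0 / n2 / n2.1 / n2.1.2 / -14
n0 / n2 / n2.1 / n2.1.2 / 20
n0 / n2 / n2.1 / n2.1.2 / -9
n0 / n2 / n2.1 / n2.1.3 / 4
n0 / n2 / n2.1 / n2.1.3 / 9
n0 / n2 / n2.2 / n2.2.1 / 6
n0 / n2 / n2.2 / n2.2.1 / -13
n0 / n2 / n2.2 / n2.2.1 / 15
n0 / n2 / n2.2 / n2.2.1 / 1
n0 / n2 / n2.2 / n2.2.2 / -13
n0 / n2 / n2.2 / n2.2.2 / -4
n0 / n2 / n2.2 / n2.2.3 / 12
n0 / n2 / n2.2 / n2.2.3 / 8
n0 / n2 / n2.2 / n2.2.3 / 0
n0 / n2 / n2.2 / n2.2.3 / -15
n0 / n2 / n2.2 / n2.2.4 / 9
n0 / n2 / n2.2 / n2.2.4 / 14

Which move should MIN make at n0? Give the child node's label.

n1.1.1 (MAX): max(-4, -14) = -4
n1.1.2 (MAX): max(6, -16, 4) = 6
n1.1.3 (MAX): max(9, -1) = 9
n1.1.4 (MAX): max(-6, 15) = 15
n1.1 (MIN): min(-4, 6, 9, 15) = -4
n1.2.1 (MAX): max(-18, 2) = 2
n1.2.2 (MAX): max(-18, 18, -13, 19) = 19
n1.2.3 (MAX): max(-7, 0) = 0
n1.2 (MIN): min(2, 19, 0) = 0
n1 (MAX): max(-4, 0) = 0
n2.1.1 (MAX): max(16, 17) = 17
n2.1.2 (MAX): max(-19, -14, 20, -9) = 20
n2.1.3 (MAX): max(4, 9) = 9
n2.1 (MIN): min(17, 20, 9) = 9
n2.2.1 (MAX): max(6, -13, 15, 1) = 15
n2.2.2 (MAX): max(-13, -4) = -4
n2.2.3 (MAX): max(12, 8, 0, -15) = 12
n2.2.4 (MAX): max(9, 14) = 14
n2.2 (MIN): min(15, -4, 12, 14) = -4
n2 (MAX): max(9, -4) = 9
n0 (MIN): min(0, 9) = 0
MIN at n0 wants the lowest of {n1=0, n2=9}, so chooses n1.

n1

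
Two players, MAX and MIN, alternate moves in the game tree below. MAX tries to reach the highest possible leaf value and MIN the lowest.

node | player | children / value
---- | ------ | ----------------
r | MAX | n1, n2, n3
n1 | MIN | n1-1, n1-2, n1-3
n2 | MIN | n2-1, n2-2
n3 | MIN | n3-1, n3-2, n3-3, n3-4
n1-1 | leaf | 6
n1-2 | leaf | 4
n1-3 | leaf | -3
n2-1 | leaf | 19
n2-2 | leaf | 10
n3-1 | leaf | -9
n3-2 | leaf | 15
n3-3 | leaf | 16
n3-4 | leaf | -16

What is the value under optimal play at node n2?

10

n2 (MIN): min(19, 10) = 10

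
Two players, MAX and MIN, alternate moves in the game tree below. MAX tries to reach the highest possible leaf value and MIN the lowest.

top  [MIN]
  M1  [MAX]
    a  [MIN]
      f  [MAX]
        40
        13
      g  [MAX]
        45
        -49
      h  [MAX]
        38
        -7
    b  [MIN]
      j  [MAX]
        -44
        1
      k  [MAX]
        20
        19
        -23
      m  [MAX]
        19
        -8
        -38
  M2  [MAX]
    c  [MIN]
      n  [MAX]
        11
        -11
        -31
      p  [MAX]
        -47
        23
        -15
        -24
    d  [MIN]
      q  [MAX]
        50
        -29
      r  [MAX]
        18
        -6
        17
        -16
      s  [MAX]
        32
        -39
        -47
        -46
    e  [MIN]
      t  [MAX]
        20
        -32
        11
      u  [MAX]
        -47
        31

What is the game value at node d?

18

q (MAX): max(50, -29) = 50
r (MAX): max(18, -6, 17, -16) = 18
s (MAX): max(32, -39, -47, -46) = 32
d (MIN): min(50, 18, 32) = 18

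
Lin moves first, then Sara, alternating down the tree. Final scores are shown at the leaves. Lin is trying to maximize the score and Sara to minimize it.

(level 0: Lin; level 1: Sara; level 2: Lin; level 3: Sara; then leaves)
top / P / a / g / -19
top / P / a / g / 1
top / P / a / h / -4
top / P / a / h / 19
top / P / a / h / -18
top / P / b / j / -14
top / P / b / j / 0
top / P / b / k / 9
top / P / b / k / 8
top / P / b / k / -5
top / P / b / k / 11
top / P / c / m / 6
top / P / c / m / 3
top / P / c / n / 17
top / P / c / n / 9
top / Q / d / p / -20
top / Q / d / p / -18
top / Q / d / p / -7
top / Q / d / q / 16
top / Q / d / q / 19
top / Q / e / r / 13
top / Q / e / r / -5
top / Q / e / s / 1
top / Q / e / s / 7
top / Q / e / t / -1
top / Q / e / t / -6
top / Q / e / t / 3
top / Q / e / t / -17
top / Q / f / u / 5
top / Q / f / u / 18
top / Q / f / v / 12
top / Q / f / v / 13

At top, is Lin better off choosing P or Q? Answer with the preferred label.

g (Sara): min(-19, 1) = -19
h (Sara): min(-4, 19, -18) = -18
a (Lin): max(-19, -18) = -18
j (Sara): min(-14, 0) = -14
k (Sara): min(9, 8, -5, 11) = -5
b (Lin): max(-14, -5) = -5
m (Sara): min(6, 3) = 3
n (Sara): min(17, 9) = 9
c (Lin): max(3, 9) = 9
P (Sara): min(-18, -5, 9) = -18
p (Sara): min(-20, -18, -7) = -20
q (Sara): min(16, 19) = 16
d (Lin): max(-20, 16) = 16
r (Sara): min(13, -5) = -5
s (Sara): min(1, 7) = 1
t (Sara): min(-1, -6, 3, -17) = -17
e (Lin): max(-5, 1, -17) = 1
u (Sara): min(5, 18) = 5
v (Sara): min(12, 13) = 12
f (Lin): max(5, 12) = 12
Q (Sara): min(16, 1, 12) = 1
Lin prefers the higher value; P=-18, Q=1. Q is better since 1 > -18.

Q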